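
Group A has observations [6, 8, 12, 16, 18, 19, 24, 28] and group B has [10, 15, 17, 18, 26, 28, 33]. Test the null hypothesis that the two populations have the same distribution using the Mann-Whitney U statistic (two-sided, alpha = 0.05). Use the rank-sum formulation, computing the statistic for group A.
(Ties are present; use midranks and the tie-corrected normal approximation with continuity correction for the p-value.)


Step 1: Combine and sort all 15 observations; assign midranks.
sorted (value, group): (6,X), (8,X), (10,Y), (12,X), (15,Y), (16,X), (17,Y), (18,X), (18,Y), (19,X), (24,X), (26,Y), (28,X), (28,Y), (33,Y)
ranks: 6->1, 8->2, 10->3, 12->4, 15->5, 16->6, 17->7, 18->8.5, 18->8.5, 19->10, 24->11, 26->12, 28->13.5, 28->13.5, 33->15
Step 2: Rank sum for X: R1 = 1 + 2 + 4 + 6 + 8.5 + 10 + 11 + 13.5 = 56.
Step 3: U_X = R1 - n1(n1+1)/2 = 56 - 8*9/2 = 56 - 36 = 20.
       U_Y = n1*n2 - U_X = 56 - 20 = 36.
Step 4: Ties are present, so use the tie-corrected normal approximation (with continuity correction) for the p-value.
Step 5: p-value = 0.384568; compare to alpha = 0.05. fail to reject H0.

U_X = 20, p = 0.384568, fail to reject H0 at alpha = 0.05.


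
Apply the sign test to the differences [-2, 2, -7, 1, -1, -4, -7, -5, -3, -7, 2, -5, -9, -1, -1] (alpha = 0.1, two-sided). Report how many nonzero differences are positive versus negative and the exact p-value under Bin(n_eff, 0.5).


Step 1: Discard zero differences. Original n = 15; n_eff = number of nonzero differences = 15.
Nonzero differences (with sign): -2, +2, -7, +1, -1, -4, -7, -5, -3, -7, +2, -5, -9, -1, -1
Step 2: Count signs: positive = 3, negative = 12.
Step 3: Under H0: P(positive) = 0.5, so the number of positives S ~ Bin(15, 0.5).
Step 4: Two-sided exact p-value = sum of Bin(15,0.5) probabilities at or below the observed probability = 0.035156.
Step 5: alpha = 0.1. reject H0.

n_eff = 15, pos = 3, neg = 12, p = 0.035156, reject H0.


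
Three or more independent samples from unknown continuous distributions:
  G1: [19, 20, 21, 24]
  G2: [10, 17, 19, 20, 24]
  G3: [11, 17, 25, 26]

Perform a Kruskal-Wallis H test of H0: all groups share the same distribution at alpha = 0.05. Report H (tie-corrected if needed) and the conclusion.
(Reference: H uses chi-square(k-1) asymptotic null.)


Step 1: Combine all N = 13 observations and assign midranks.
sorted (value, group, rank): (10,G2,1), (11,G3,2), (17,G2,3.5), (17,G3,3.5), (19,G1,5.5), (19,G2,5.5), (20,G1,7.5), (20,G2,7.5), (21,G1,9), (24,G1,10.5), (24,G2,10.5), (25,G3,12), (26,G3,13)
Step 2: Sum ranks within each group.
R_1 = 32.5 (n_1 = 4)
R_2 = 28 (n_2 = 5)
R_3 = 30.5 (n_3 = 4)
Step 3: H = 12/(N(N+1)) * sum(R_i^2/n_i) - 3(N+1)
     = 12/(13*14) * (32.5^2/4 + 28^2/5 + 30.5^2/4) - 3*14
     = 0.065934 * 653.425 - 42
     = 1.082967.
Step 4: Ties present; correction factor C = 1 - 24/(13^3 - 13) = 0.989011. Corrected H = 1.082967 / 0.989011 = 1.095000.
Step 5: Under H0, H ~ chi^2(2); p-value = 0.578394.
Step 6: alpha = 0.05. fail to reject H0.

H = 1.0950, df = 2, p = 0.578394, fail to reject H0.


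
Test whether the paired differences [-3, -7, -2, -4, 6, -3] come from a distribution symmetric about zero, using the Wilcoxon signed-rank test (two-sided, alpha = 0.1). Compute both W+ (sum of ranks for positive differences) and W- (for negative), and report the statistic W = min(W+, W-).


Step 1: Drop any zero differences (none here) and take |d_i|.
|d| = [3, 7, 2, 4, 6, 3]
Step 2: Midrank |d_i| (ties get averaged ranks).
ranks: |3|->2.5, |7|->6, |2|->1, |4|->4, |6|->5, |3|->2.5
Step 3: Attach original signs; sum ranks with positive sign and with negative sign.
W+ = 5 = 5
W- = 2.5 + 6 + 1 + 4 + 2.5 = 16
(Check: W+ + W- = 21 should equal n(n+1)/2 = 21.)
Step 4: Test statistic W = min(W+, W-) = 5.
Step 5: Ties in |d|, so use the tie-corrected normal approximation.
        E[W] = n(n+1)/4 = 6*7/4 = 10.5.
        Tie groups: |d|=3 (t=2); sum(t^3 - t) = 6.
        Var[W] = n(n+1)(2n+1)/24 - sum(t^3-t)/48 = 546/24 - 6/48 = 22.625.
        z = (W - E[W]) / sqrt(Var[W]) = (5 - 10.5) / 4.7566 = -1.1563.
        Two-sided p = 2*Phi(z) = 0.247561.
Step 6: alpha = 0.1. fail to reject H0.

W+ = 5, W- = 16, W = min = 5, p = 0.247561, fail to reject H0.


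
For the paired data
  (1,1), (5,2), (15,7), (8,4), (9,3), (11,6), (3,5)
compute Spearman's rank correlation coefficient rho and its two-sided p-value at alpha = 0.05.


Step 1: Rank x and y separately (midranks; no ties here).
rank(x): 1->1, 5->3, 15->7, 8->4, 9->5, 11->6, 3->2
rank(y): 1->1, 2->2, 7->7, 4->4, 3->3, 6->6, 5->5
Step 2: d_i = R_x(i) - R_y(i); compute d_i^2.
  (1-1)^2=0, (3-2)^2=1, (7-7)^2=0, (4-4)^2=0, (5-3)^2=4, (6-6)^2=0, (2-5)^2=9
sum(d^2) = 14.
Step 3: rho = 1 - 6*14 / (7*(7^2 - 1)) = 1 - 84/336 = 0.750000.
Step 4: Under H0, t = rho * sqrt((n-2)/(1-rho^2)) = 2.5355 ~ t(5).
Step 5: Two-sided p-value from the t-distribution with 5 df = 0.052181.
Step 6: alpha = 0.05. fail to reject H0.

rho = 0.7500, p = 0.052181, fail to reject H0 at alpha = 0.05.


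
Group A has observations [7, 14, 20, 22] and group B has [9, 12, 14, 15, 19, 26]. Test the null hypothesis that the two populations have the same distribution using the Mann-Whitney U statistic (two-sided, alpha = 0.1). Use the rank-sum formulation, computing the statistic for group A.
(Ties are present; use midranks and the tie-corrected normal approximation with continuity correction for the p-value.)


Step 1: Combine and sort all 10 observations; assign midranks.
sorted (value, group): (7,X), (9,Y), (12,Y), (14,X), (14,Y), (15,Y), (19,Y), (20,X), (22,X), (26,Y)
ranks: 7->1, 9->2, 12->3, 14->4.5, 14->4.5, 15->6, 19->7, 20->8, 22->9, 26->10
Step 2: Rank sum for X: R1 = 1 + 4.5 + 8 + 9 = 22.5.
Step 3: U_X = R1 - n1(n1+1)/2 = 22.5 - 4*5/2 = 22.5 - 10 = 12.5.
       U_Y = n1*n2 - U_X = 24 - 12.5 = 11.5.
Step 4: Ties are present, so use the tie-corrected normal approximation (with continuity correction) for the p-value.
Step 5: p-value = 1.000000; compare to alpha = 0.1. fail to reject H0.

U_X = 12.5, p = 1.000000, fail to reject H0 at alpha = 0.1.


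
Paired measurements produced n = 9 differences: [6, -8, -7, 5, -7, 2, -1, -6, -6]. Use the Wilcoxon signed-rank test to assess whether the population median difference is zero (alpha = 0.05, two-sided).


Step 1: Drop any zero differences (none here) and take |d_i|.
|d| = [6, 8, 7, 5, 7, 2, 1, 6, 6]
Step 2: Midrank |d_i| (ties get averaged ranks).
ranks: |6|->5, |8|->9, |7|->7.5, |5|->3, |7|->7.5, |2|->2, |1|->1, |6|->5, |6|->5
Step 3: Attach original signs; sum ranks with positive sign and with negative sign.
W+ = 5 + 3 + 2 = 10
W- = 9 + 7.5 + 7.5 + 1 + 5 + 5 = 35
(Check: W+ + W- = 45 should equal n(n+1)/2 = 45.)
Step 4: Test statistic W = min(W+, W-) = 10.
Step 5: Ties in |d|, so use the tie-corrected normal approximation.
        E[W] = n(n+1)/4 = 9*10/4 = 22.5.
        Tie groups: |d|=6 (t=3), |d|=7 (t=2); sum(t^3 - t) = 30.
        Var[W] = n(n+1)(2n+1)/24 - sum(t^3-t)/48 = 1710/24 - 30/48 = 70.625.
        z = (W - E[W]) / sqrt(Var[W]) = (10 - 22.5) / 8.4039 = -1.4874.
        Two-sided p = 2*Phi(z) = 0.136906.
Step 6: alpha = 0.05. fail to reject H0.

W+ = 10, W- = 35, W = min = 10, p = 0.136906, fail to reject H0.


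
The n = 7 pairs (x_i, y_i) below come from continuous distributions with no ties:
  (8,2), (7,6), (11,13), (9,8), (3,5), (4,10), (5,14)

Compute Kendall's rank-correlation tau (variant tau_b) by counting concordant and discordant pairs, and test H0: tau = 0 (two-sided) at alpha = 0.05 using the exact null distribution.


Step 1: Enumerate the 21 unordered pairs (i,j) with i<j and classify each by sign(x_j-x_i) * sign(y_j-y_i).
  (1,2):dx=-1,dy=+4->D; (1,3):dx=+3,dy=+11->C; (1,4):dx=+1,dy=+6->C; (1,5):dx=-5,dy=+3->D
  (1,6):dx=-4,dy=+8->D; (1,7):dx=-3,dy=+12->D; (2,3):dx=+4,dy=+7->C; (2,4):dx=+2,dy=+2->C
  (2,5):dx=-4,dy=-1->C; (2,6):dx=-3,dy=+4->D; (2,7):dx=-2,dy=+8->D; (3,4):dx=-2,dy=-5->C
  (3,5):dx=-8,dy=-8->C; (3,6):dx=-7,dy=-3->C; (3,7):dx=-6,dy=+1->D; (4,5):dx=-6,dy=-3->C
  (4,6):dx=-5,dy=+2->D; (4,7):dx=-4,dy=+6->D; (5,6):dx=+1,dy=+5->C; (5,7):dx=+2,dy=+9->C
  (6,7):dx=+1,dy=+4->C
Step 2: C = 12, D = 9, total pairs = 21.
Step 3: tau = (C - D)/(n(n-1)/2) = (12 - 9)/21 = 0.142857.
Step 4: Exact two-sided p-value (enumerate n! = 5040 permutations of y under H0): p = 0.772619.
Step 5: alpha = 0.05. fail to reject H0.

tau_b = 0.1429 (C=12, D=9), p = 0.772619, fail to reject H0.


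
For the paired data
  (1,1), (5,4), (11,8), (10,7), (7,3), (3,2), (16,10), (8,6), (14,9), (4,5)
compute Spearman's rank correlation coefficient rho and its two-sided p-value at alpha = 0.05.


Step 1: Rank x and y separately (midranks; no ties here).
rank(x): 1->1, 5->4, 11->8, 10->7, 7->5, 3->2, 16->10, 8->6, 14->9, 4->3
rank(y): 1->1, 4->4, 8->8, 7->7, 3->3, 2->2, 10->10, 6->6, 9->9, 5->5
Step 2: d_i = R_x(i) - R_y(i); compute d_i^2.
  (1-1)^2=0, (4-4)^2=0, (8-8)^2=0, (7-7)^2=0, (5-3)^2=4, (2-2)^2=0, (10-10)^2=0, (6-6)^2=0, (9-9)^2=0, (3-5)^2=4
sum(d^2) = 8.
Step 3: rho = 1 - 6*8 / (10*(10^2 - 1)) = 1 - 48/990 = 0.951515.
Step 4: Under H0, t = rho * sqrt((n-2)/(1-rho^2)) = 8.7493 ~ t(8).
Step 5: Two-sided p-value from the t-distribution with 8 df = 0.000023.
Step 6: alpha = 0.05. reject H0.

rho = 0.9515, p = 0.000023, reject H0 at alpha = 0.05.


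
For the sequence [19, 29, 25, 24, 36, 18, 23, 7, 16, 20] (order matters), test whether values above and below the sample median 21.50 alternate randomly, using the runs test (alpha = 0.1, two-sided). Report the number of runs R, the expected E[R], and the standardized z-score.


Step 1: Compute median = 21.50; label A = above, B = below.
Labels in order: BAAAABABBB  (n_A = 5, n_B = 5)
Step 2: Count runs R = 5.
Step 3: Under H0 (random ordering), E[R] = 2*n_A*n_B/(n_A+n_B) + 1 = 2*5*5/10 + 1 = 6.0000.
        Var[R] = 2*n_A*n_B*(2*n_A*n_B - n_A - n_B) / ((n_A+n_B)^2 * (n_A+n_B-1)) = 2000/900 = 2.2222.
        SD[R] = 1.4907.
Step 4: Continuity-corrected z = (R + 0.5 - E[R]) / SD[R] = (5 + 0.5 - 6.0000) / 1.4907 = -0.3354.
Step 5: Two-sided p-value via normal approximation = 2*(1 - Phi(|z|)) = 0.737316.
Step 6: alpha = 0.1. fail to reject H0.

R = 5, z = -0.3354, p = 0.737316, fail to reject H0.


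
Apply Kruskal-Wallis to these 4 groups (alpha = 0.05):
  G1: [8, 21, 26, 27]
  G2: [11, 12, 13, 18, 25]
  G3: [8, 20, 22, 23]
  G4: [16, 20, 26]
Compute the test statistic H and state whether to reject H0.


Step 1: Combine all N = 16 observations and assign midranks.
sorted (value, group, rank): (8,G1,1.5), (8,G3,1.5), (11,G2,3), (12,G2,4), (13,G2,5), (16,G4,6), (18,G2,7), (20,G3,8.5), (20,G4,8.5), (21,G1,10), (22,G3,11), (23,G3,12), (25,G2,13), (26,G1,14.5), (26,G4,14.5), (27,G1,16)
Step 2: Sum ranks within each group.
R_1 = 42 (n_1 = 4)
R_2 = 32 (n_2 = 5)
R_3 = 33 (n_3 = 4)
R_4 = 29 (n_4 = 3)
Step 3: H = 12/(N(N+1)) * sum(R_i^2/n_i) - 3(N+1)
     = 12/(16*17) * (42^2/4 + 32^2/5 + 33^2/4 + 29^2/3) - 3*17
     = 0.044118 * 1198.38 - 51
     = 1.869853.
Step 4: Ties present; correction factor C = 1 - 18/(16^3 - 16) = 0.995588. Corrected H = 1.869853 / 0.995588 = 1.878139.
Step 5: Under H0, H ~ chi^2(3); p-value = 0.598080.
Step 6: alpha = 0.05. fail to reject H0.

H = 1.8781, df = 3, p = 0.598080, fail to reject H0.


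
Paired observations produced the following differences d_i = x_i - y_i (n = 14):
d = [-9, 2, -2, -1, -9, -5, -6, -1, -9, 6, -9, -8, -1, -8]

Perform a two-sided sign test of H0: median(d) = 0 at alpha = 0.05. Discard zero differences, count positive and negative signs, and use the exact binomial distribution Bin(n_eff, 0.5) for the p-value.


Step 1: Discard zero differences. Original n = 14; n_eff = number of nonzero differences = 14.
Nonzero differences (with sign): -9, +2, -2, -1, -9, -5, -6, -1, -9, +6, -9, -8, -1, -8
Step 2: Count signs: positive = 2, negative = 12.
Step 3: Under H0: P(positive) = 0.5, so the number of positives S ~ Bin(14, 0.5).
Step 4: Two-sided exact p-value = sum of Bin(14,0.5) probabilities at or below the observed probability = 0.012939.
Step 5: alpha = 0.05. reject H0.

n_eff = 14, pos = 2, neg = 12, p = 0.012939, reject H0.


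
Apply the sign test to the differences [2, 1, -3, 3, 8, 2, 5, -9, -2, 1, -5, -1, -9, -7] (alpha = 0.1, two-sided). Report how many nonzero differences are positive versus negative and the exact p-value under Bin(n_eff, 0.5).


Step 1: Discard zero differences. Original n = 14; n_eff = number of nonzero differences = 14.
Nonzero differences (with sign): +2, +1, -3, +3, +8, +2, +5, -9, -2, +1, -5, -1, -9, -7
Step 2: Count signs: positive = 7, negative = 7.
Step 3: Under H0: P(positive) = 0.5, so the number of positives S ~ Bin(14, 0.5).
Step 4: Two-sided exact p-value = sum of Bin(14,0.5) probabilities at or below the observed probability = 1.000000.
Step 5: alpha = 0.1. fail to reject H0.

n_eff = 14, pos = 7, neg = 7, p = 1.000000, fail to reject H0.


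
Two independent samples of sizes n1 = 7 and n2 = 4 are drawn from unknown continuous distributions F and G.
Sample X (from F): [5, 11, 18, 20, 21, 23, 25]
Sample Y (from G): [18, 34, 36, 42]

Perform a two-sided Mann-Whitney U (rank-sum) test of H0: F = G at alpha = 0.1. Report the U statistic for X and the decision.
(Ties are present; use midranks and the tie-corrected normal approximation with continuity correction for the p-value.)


Step 1: Combine and sort all 11 observations; assign midranks.
sorted (value, group): (5,X), (11,X), (18,X), (18,Y), (20,X), (21,X), (23,X), (25,X), (34,Y), (36,Y), (42,Y)
ranks: 5->1, 11->2, 18->3.5, 18->3.5, 20->5, 21->6, 23->7, 25->8, 34->9, 36->10, 42->11
Step 2: Rank sum for X: R1 = 1 + 2 + 3.5 + 5 + 6 + 7 + 8 = 32.5.
Step 3: U_X = R1 - n1(n1+1)/2 = 32.5 - 7*8/2 = 32.5 - 28 = 4.5.
       U_Y = n1*n2 - U_X = 28 - 4.5 = 23.5.
Step 4: Ties are present, so use the tie-corrected normal approximation (with continuity correction) for the p-value.
Step 5: p-value = 0.088247; compare to alpha = 0.1. reject H0.

U_X = 4.5, p = 0.088247, reject H0 at alpha = 0.1.


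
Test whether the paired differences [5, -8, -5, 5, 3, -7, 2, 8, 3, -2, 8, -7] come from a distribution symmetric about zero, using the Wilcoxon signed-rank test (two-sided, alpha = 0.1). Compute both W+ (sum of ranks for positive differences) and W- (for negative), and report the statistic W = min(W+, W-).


Step 1: Drop any zero differences (none here) and take |d_i|.
|d| = [5, 8, 5, 5, 3, 7, 2, 8, 3, 2, 8, 7]
Step 2: Midrank |d_i| (ties get averaged ranks).
ranks: |5|->6, |8|->11, |5|->6, |5|->6, |3|->3.5, |7|->8.5, |2|->1.5, |8|->11, |3|->3.5, |2|->1.5, |8|->11, |7|->8.5
Step 3: Attach original signs; sum ranks with positive sign and with negative sign.
W+ = 6 + 6 + 3.5 + 1.5 + 11 + 3.5 + 11 = 42.5
W- = 11 + 6 + 8.5 + 1.5 + 8.5 = 35.5
(Check: W+ + W- = 78 should equal n(n+1)/2 = 78.)
Step 4: Test statistic W = min(W+, W-) = 35.5.
Step 5: Ties in |d|, so use the tie-corrected normal approximation.
        E[W] = n(n+1)/4 = 12*13/4 = 39.
        Tie groups: |d|=2 (t=2), |d|=3 (t=2), |d|=5 (t=3), |d|=7 (t=2), |d|=8 (t=3); sum(t^3 - t) = 66.
        Var[W] = n(n+1)(2n+1)/24 - sum(t^3-t)/48 = 3900/24 - 66/48 = 161.125.
        z = (W - E[W]) / sqrt(Var[W]) = (35.5 - 39) / 12.6935 = -0.2757.
        Two-sided p = 2*Phi(z) = 0.782754.
Step 6: alpha = 0.1. fail to reject H0.

W+ = 42.5, W- = 35.5, W = min = 35.5, p = 0.782754, fail to reject H0.


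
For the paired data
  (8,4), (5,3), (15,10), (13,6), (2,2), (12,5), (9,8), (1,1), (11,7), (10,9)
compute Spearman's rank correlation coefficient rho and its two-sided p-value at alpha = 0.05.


Step 1: Rank x and y separately (midranks; no ties here).
rank(x): 8->4, 5->3, 15->10, 13->9, 2->2, 12->8, 9->5, 1->1, 11->7, 10->6
rank(y): 4->4, 3->3, 10->10, 6->6, 2->2, 5->5, 8->8, 1->1, 7->7, 9->9
Step 2: d_i = R_x(i) - R_y(i); compute d_i^2.
  (4-4)^2=0, (3-3)^2=0, (10-10)^2=0, (9-6)^2=9, (2-2)^2=0, (8-5)^2=9, (5-8)^2=9, (1-1)^2=0, (7-7)^2=0, (6-9)^2=9
sum(d^2) = 36.
Step 3: rho = 1 - 6*36 / (10*(10^2 - 1)) = 1 - 216/990 = 0.781818.
Step 4: Under H0, t = rho * sqrt((n-2)/(1-rho^2)) = 3.5466 ~ t(8).
Step 5: Two-sided p-value from the t-distribution with 8 df = 0.007547.
Step 6: alpha = 0.05. reject H0.

rho = 0.7818, p = 0.007547, reject H0 at alpha = 0.05.


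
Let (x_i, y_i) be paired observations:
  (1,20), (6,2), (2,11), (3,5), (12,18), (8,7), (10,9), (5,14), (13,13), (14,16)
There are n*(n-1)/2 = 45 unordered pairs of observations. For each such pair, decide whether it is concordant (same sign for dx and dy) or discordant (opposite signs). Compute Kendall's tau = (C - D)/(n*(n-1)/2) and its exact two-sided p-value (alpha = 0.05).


Step 1: Enumerate the 45 unordered pairs (i,j) with i<j and classify each by sign(x_j-x_i) * sign(y_j-y_i).
  (1,2):dx=+5,dy=-18->D; (1,3):dx=+1,dy=-9->D; (1,4):dx=+2,dy=-15->D; (1,5):dx=+11,dy=-2->D
  (1,6):dx=+7,dy=-13->D; (1,7):dx=+9,dy=-11->D; (1,8):dx=+4,dy=-6->D; (1,9):dx=+12,dy=-7->D
  (1,10):dx=+13,dy=-4->D; (2,3):dx=-4,dy=+9->D; (2,4):dx=-3,dy=+3->D; (2,5):dx=+6,dy=+16->C
  (2,6):dx=+2,dy=+5->C; (2,7):dx=+4,dy=+7->C; (2,8):dx=-1,dy=+12->D; (2,9):dx=+7,dy=+11->C
  (2,10):dx=+8,dy=+14->C; (3,4):dx=+1,dy=-6->D; (3,5):dx=+10,dy=+7->C; (3,6):dx=+6,dy=-4->D
  (3,7):dx=+8,dy=-2->D; (3,8):dx=+3,dy=+3->C; (3,9):dx=+11,dy=+2->C; (3,10):dx=+12,dy=+5->C
  (4,5):dx=+9,dy=+13->C; (4,6):dx=+5,dy=+2->C; (4,7):dx=+7,dy=+4->C; (4,8):dx=+2,dy=+9->C
  (4,9):dx=+10,dy=+8->C; (4,10):dx=+11,dy=+11->C; (5,6):dx=-4,dy=-11->C; (5,7):dx=-2,dy=-9->C
  (5,8):dx=-7,dy=-4->C; (5,9):dx=+1,dy=-5->D; (5,10):dx=+2,dy=-2->D; (6,7):dx=+2,dy=+2->C
  (6,8):dx=-3,dy=+7->D; (6,9):dx=+5,dy=+6->C; (6,10):dx=+6,dy=+9->C; (7,8):dx=-5,dy=+5->D
  (7,9):dx=+3,dy=+4->C; (7,10):dx=+4,dy=+7->C; (8,9):dx=+8,dy=-1->D; (8,10):dx=+9,dy=+2->C
  (9,10):dx=+1,dy=+3->C
Step 2: C = 25, D = 20, total pairs = 45.
Step 3: tau = (C - D)/(n(n-1)/2) = (25 - 20)/45 = 0.111111.
Step 4: Exact two-sided p-value (enumerate n! = 3628800 permutations of y under H0): p = 0.727490.
Step 5: alpha = 0.05. fail to reject H0.

tau_b = 0.1111 (C=25, D=20), p = 0.727490, fail to reject H0.


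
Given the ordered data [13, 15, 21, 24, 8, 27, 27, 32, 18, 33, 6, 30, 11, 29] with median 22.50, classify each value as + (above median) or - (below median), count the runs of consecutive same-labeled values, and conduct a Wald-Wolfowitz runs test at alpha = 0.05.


Step 1: Compute median = 22.50; label A = above, B = below.
Labels in order: BBBABAAABABABA  (n_A = 7, n_B = 7)
Step 2: Count runs R = 10.
Step 3: Under H0 (random ordering), E[R] = 2*n_A*n_B/(n_A+n_B) + 1 = 2*7*7/14 + 1 = 8.0000.
        Var[R] = 2*n_A*n_B*(2*n_A*n_B - n_A - n_B) / ((n_A+n_B)^2 * (n_A+n_B-1)) = 8232/2548 = 3.2308.
        SD[R] = 1.7974.
Step 4: Continuity-corrected z = (R - 0.5 - E[R]) / SD[R] = (10 - 0.5 - 8.0000) / 1.7974 = 0.8345.
Step 5: Two-sided p-value via normal approximation = 2*(1 - Phi(|z|)) = 0.403986.
Step 6: alpha = 0.05. fail to reject H0.

R = 10, z = 0.8345, p = 0.403986, fail to reject H0.


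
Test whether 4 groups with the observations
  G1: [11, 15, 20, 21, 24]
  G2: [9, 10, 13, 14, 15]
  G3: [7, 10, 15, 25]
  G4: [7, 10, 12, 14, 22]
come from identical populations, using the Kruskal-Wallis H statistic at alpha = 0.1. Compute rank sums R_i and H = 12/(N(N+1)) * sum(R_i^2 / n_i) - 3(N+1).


Step 1: Combine all N = 19 observations and assign midranks.
sorted (value, group, rank): (7,G3,1.5), (7,G4,1.5), (9,G2,3), (10,G2,5), (10,G3,5), (10,G4,5), (11,G1,7), (12,G4,8), (13,G2,9), (14,G2,10.5), (14,G4,10.5), (15,G1,13), (15,G2,13), (15,G3,13), (20,G1,15), (21,G1,16), (22,G4,17), (24,G1,18), (25,G3,19)
Step 2: Sum ranks within each group.
R_1 = 69 (n_1 = 5)
R_2 = 40.5 (n_2 = 5)
R_3 = 38.5 (n_3 = 4)
R_4 = 42 (n_4 = 5)
Step 3: H = 12/(N(N+1)) * sum(R_i^2/n_i) - 3(N+1)
     = 12/(19*20) * (69^2/5 + 40.5^2/5 + 38.5^2/4 + 42^2/5) - 3*20
     = 0.031579 * 2003.61 - 60
     = 3.271974.
Step 4: Ties present; correction factor C = 1 - 60/(19^3 - 19) = 0.991228. Corrected H = 3.271974 / 0.991228 = 3.300929.
Step 5: Under H0, H ~ chi^2(3); p-value = 0.347513.
Step 6: alpha = 0.1. fail to reject H0.

H = 3.3009, df = 3, p = 0.347513, fail to reject H0.


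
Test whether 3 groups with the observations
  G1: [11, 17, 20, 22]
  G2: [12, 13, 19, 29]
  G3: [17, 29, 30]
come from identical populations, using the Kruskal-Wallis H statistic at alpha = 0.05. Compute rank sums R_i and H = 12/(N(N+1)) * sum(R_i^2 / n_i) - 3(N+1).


Step 1: Combine all N = 11 observations and assign midranks.
sorted (value, group, rank): (11,G1,1), (12,G2,2), (13,G2,3), (17,G1,4.5), (17,G3,4.5), (19,G2,6), (20,G1,7), (22,G1,8), (29,G2,9.5), (29,G3,9.5), (30,G3,11)
Step 2: Sum ranks within each group.
R_1 = 20.5 (n_1 = 4)
R_2 = 20.5 (n_2 = 4)
R_3 = 25 (n_3 = 3)
Step 3: H = 12/(N(N+1)) * sum(R_i^2/n_i) - 3(N+1)
     = 12/(11*12) * (20.5^2/4 + 20.5^2/4 + 25^2/3) - 3*12
     = 0.090909 * 418.458 - 36
     = 2.041667.
Step 4: Ties present; correction factor C = 1 - 12/(11^3 - 11) = 0.990909. Corrected H = 2.041667 / 0.990909 = 2.060398.
Step 5: Under H0, H ~ chi^2(2); p-value = 0.356936.
Step 6: alpha = 0.05. fail to reject H0.

H = 2.0604, df = 2, p = 0.356936, fail to reject H0.


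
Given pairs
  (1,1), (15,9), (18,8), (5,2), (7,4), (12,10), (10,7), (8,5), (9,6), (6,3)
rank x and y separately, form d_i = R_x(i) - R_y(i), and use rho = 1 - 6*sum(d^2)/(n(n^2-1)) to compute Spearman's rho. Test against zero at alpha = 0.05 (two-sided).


Step 1: Rank x and y separately (midranks; no ties here).
rank(x): 1->1, 15->9, 18->10, 5->2, 7->4, 12->8, 10->7, 8->5, 9->6, 6->3
rank(y): 1->1, 9->9, 8->8, 2->2, 4->4, 10->10, 7->7, 5->5, 6->6, 3->3
Step 2: d_i = R_x(i) - R_y(i); compute d_i^2.
  (1-1)^2=0, (9-9)^2=0, (10-8)^2=4, (2-2)^2=0, (4-4)^2=0, (8-10)^2=4, (7-7)^2=0, (5-5)^2=0, (6-6)^2=0, (3-3)^2=0
sum(d^2) = 8.
Step 3: rho = 1 - 6*8 / (10*(10^2 - 1)) = 1 - 48/990 = 0.951515.
Step 4: Under H0, t = rho * sqrt((n-2)/(1-rho^2)) = 8.7493 ~ t(8).
Step 5: Two-sided p-value from the t-distribution with 8 df = 0.000023.
Step 6: alpha = 0.05. reject H0.

rho = 0.9515, p = 0.000023, reject H0 at alpha = 0.05.


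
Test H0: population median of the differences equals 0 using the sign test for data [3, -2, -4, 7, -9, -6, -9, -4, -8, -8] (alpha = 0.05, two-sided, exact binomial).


Step 1: Discard zero differences. Original n = 10; n_eff = number of nonzero differences = 10.
Nonzero differences (with sign): +3, -2, -4, +7, -9, -6, -9, -4, -8, -8
Step 2: Count signs: positive = 2, negative = 8.
Step 3: Under H0: P(positive) = 0.5, so the number of positives S ~ Bin(10, 0.5).
Step 4: Two-sided exact p-value = sum of Bin(10,0.5) probabilities at or below the observed probability = 0.109375.
Step 5: alpha = 0.05. fail to reject H0.

n_eff = 10, pos = 2, neg = 8, p = 0.109375, fail to reject H0.


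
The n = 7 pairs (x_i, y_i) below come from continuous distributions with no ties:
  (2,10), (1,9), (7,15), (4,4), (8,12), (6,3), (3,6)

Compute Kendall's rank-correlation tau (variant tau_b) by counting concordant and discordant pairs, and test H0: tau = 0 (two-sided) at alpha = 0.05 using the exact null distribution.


Step 1: Enumerate the 21 unordered pairs (i,j) with i<j and classify each by sign(x_j-x_i) * sign(y_j-y_i).
  (1,2):dx=-1,dy=-1->C; (1,3):dx=+5,dy=+5->C; (1,4):dx=+2,dy=-6->D; (1,5):dx=+6,dy=+2->C
  (1,6):dx=+4,dy=-7->D; (1,7):dx=+1,dy=-4->D; (2,3):dx=+6,dy=+6->C; (2,4):dx=+3,dy=-5->D
  (2,5):dx=+7,dy=+3->C; (2,6):dx=+5,dy=-6->D; (2,7):dx=+2,dy=-3->D; (3,4):dx=-3,dy=-11->C
  (3,5):dx=+1,dy=-3->D; (3,6):dx=-1,dy=-12->C; (3,7):dx=-4,dy=-9->C; (4,5):dx=+4,dy=+8->C
  (4,6):dx=+2,dy=-1->D; (4,7):dx=-1,dy=+2->D; (5,6):dx=-2,dy=-9->C; (5,7):dx=-5,dy=-6->C
  (6,7):dx=-3,dy=+3->D
Step 2: C = 11, D = 10, total pairs = 21.
Step 3: tau = (C - D)/(n(n-1)/2) = (11 - 10)/21 = 0.047619.
Step 4: Exact two-sided p-value (enumerate n! = 5040 permutations of y under H0): p = 1.000000.
Step 5: alpha = 0.05. fail to reject H0.

tau_b = 0.0476 (C=11, D=10), p = 1.000000, fail to reject H0.


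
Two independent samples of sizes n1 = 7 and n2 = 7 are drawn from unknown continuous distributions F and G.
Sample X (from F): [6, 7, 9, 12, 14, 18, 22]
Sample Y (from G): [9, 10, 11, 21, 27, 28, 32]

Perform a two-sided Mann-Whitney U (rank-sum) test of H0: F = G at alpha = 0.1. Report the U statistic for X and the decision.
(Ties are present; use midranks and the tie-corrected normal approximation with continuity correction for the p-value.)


Step 1: Combine and sort all 14 observations; assign midranks.
sorted (value, group): (6,X), (7,X), (9,X), (9,Y), (10,Y), (11,Y), (12,X), (14,X), (18,X), (21,Y), (22,X), (27,Y), (28,Y), (32,Y)
ranks: 6->1, 7->2, 9->3.5, 9->3.5, 10->5, 11->6, 12->7, 14->8, 18->9, 21->10, 22->11, 27->12, 28->13, 32->14
Step 2: Rank sum for X: R1 = 1 + 2 + 3.5 + 7 + 8 + 9 + 11 = 41.5.
Step 3: U_X = R1 - n1(n1+1)/2 = 41.5 - 7*8/2 = 41.5 - 28 = 13.5.
       U_Y = n1*n2 - U_X = 49 - 13.5 = 35.5.
Step 4: Ties are present, so use the tie-corrected normal approximation (with continuity correction) for the p-value.
Step 5: p-value = 0.179234; compare to alpha = 0.1. fail to reject H0.

U_X = 13.5, p = 0.179234, fail to reject H0 at alpha = 0.1.


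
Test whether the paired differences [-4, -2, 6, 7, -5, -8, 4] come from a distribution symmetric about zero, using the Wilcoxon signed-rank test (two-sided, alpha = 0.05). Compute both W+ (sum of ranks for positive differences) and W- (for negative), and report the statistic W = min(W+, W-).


Step 1: Drop any zero differences (none here) and take |d_i|.
|d| = [4, 2, 6, 7, 5, 8, 4]
Step 2: Midrank |d_i| (ties get averaged ranks).
ranks: |4|->2.5, |2|->1, |6|->5, |7|->6, |5|->4, |8|->7, |4|->2.5
Step 3: Attach original signs; sum ranks with positive sign and with negative sign.
W+ = 5 + 6 + 2.5 = 13.5
W- = 2.5 + 1 + 4 + 7 = 14.5
(Check: W+ + W- = 28 should equal n(n+1)/2 = 28.)
Step 4: Test statistic W = min(W+, W-) = 13.5.
Step 5: Ties in |d|, so use the tie-corrected normal approximation.
        E[W] = n(n+1)/4 = 7*8/4 = 14.
        Tie groups: |d|=4 (t=2); sum(t^3 - t) = 6.
        Var[W] = n(n+1)(2n+1)/24 - sum(t^3-t)/48 = 840/24 - 6/48 = 34.875.
        z = (W - E[W]) / sqrt(Var[W]) = (13.5 - 14) / 5.9055 = -0.0847.
        Two-sided p = 2*Phi(z) = 0.932526.
Step 6: alpha = 0.05. fail to reject H0.

W+ = 13.5, W- = 14.5, W = min = 13.5, p = 0.932526, fail to reject H0.


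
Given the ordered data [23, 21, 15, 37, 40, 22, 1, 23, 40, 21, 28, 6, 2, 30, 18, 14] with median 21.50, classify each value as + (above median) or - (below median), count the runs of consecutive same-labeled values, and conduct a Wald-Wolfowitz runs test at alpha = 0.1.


Step 1: Compute median = 21.50; label A = above, B = below.
Labels in order: ABBAAABAABABBABB  (n_A = 8, n_B = 8)
Step 2: Count runs R = 10.
Step 3: Under H0 (random ordering), E[R] = 2*n_A*n_B/(n_A+n_B) + 1 = 2*8*8/16 + 1 = 9.0000.
        Var[R] = 2*n_A*n_B*(2*n_A*n_B - n_A - n_B) / ((n_A+n_B)^2 * (n_A+n_B-1)) = 14336/3840 = 3.7333.
        SD[R] = 1.9322.
Step 4: Continuity-corrected z = (R - 0.5 - E[R]) / SD[R] = (10 - 0.5 - 9.0000) / 1.9322 = 0.2588.
Step 5: Two-sided p-value via normal approximation = 2*(1 - Phi(|z|)) = 0.795809.
Step 6: alpha = 0.1. fail to reject H0.

R = 10, z = 0.2588, p = 0.795809, fail to reject H0.


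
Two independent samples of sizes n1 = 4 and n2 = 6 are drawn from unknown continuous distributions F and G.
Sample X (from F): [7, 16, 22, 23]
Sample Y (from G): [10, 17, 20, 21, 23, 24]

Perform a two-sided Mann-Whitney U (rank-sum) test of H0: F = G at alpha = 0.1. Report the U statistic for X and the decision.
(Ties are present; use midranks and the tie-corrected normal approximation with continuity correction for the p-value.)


Step 1: Combine and sort all 10 observations; assign midranks.
sorted (value, group): (7,X), (10,Y), (16,X), (17,Y), (20,Y), (21,Y), (22,X), (23,X), (23,Y), (24,Y)
ranks: 7->1, 10->2, 16->3, 17->4, 20->5, 21->6, 22->7, 23->8.5, 23->8.5, 24->10
Step 2: Rank sum for X: R1 = 1 + 3 + 7 + 8.5 = 19.5.
Step 3: U_X = R1 - n1(n1+1)/2 = 19.5 - 4*5/2 = 19.5 - 10 = 9.5.
       U_Y = n1*n2 - U_X = 24 - 9.5 = 14.5.
Step 4: Ties are present, so use the tie-corrected normal approximation (with continuity correction) for the p-value.
Step 5: p-value = 0.668870; compare to alpha = 0.1. fail to reject H0.

U_X = 9.5, p = 0.668870, fail to reject H0 at alpha = 0.1.


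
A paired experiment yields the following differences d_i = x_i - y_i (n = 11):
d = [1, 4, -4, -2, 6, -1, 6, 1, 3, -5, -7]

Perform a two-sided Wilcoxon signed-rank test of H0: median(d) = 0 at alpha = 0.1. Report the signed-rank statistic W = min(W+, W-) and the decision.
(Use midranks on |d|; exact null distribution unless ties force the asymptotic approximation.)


Step 1: Drop any zero differences (none here) and take |d_i|.
|d| = [1, 4, 4, 2, 6, 1, 6, 1, 3, 5, 7]
Step 2: Midrank |d_i| (ties get averaged ranks).
ranks: |1|->2, |4|->6.5, |4|->6.5, |2|->4, |6|->9.5, |1|->2, |6|->9.5, |1|->2, |3|->5, |5|->8, |7|->11
Step 3: Attach original signs; sum ranks with positive sign and with negative sign.
W+ = 2 + 6.5 + 9.5 + 9.5 + 2 + 5 = 34.5
W- = 6.5 + 4 + 2 + 8 + 11 = 31.5
(Check: W+ + W- = 66 should equal n(n+1)/2 = 66.)
Step 4: Test statistic W = min(W+, W-) = 31.5.
Step 5: Ties in |d|, so use the tie-corrected normal approximation.
        E[W] = n(n+1)/4 = 11*12/4 = 33.
        Tie groups: |d|=1 (t=3), |d|=4 (t=2), |d|=6 (t=2); sum(t^3 - t) = 36.
        Var[W] = n(n+1)(2n+1)/24 - sum(t^3-t)/48 = 3036/24 - 36/48 = 125.75.
        z = (W - E[W]) / sqrt(Var[W]) = (31.5 - 33) / 11.2138 = -0.1338.
        Two-sided p = 2*Phi(z) = 0.893590.
Step 6: alpha = 0.1. fail to reject H0.

W+ = 34.5, W- = 31.5, W = min = 31.5, p = 0.893590, fail to reject H0.


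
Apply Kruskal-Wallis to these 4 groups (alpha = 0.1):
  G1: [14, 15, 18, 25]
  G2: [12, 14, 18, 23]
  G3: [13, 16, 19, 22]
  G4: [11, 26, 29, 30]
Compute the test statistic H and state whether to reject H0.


Step 1: Combine all N = 16 observations and assign midranks.
sorted (value, group, rank): (11,G4,1), (12,G2,2), (13,G3,3), (14,G1,4.5), (14,G2,4.5), (15,G1,6), (16,G3,7), (18,G1,8.5), (18,G2,8.5), (19,G3,10), (22,G3,11), (23,G2,12), (25,G1,13), (26,G4,14), (29,G4,15), (30,G4,16)
Step 2: Sum ranks within each group.
R_1 = 32 (n_1 = 4)
R_2 = 27 (n_2 = 4)
R_3 = 31 (n_3 = 4)
R_4 = 46 (n_4 = 4)
Step 3: H = 12/(N(N+1)) * sum(R_i^2/n_i) - 3(N+1)
     = 12/(16*17) * (32^2/4 + 27^2/4 + 31^2/4 + 46^2/4) - 3*17
     = 0.044118 * 1207.5 - 51
     = 2.272059.
Step 4: Ties present; correction factor C = 1 - 12/(16^3 - 16) = 0.997059. Corrected H = 2.272059 / 0.997059 = 2.278761.
Step 5: Under H0, H ~ chi^2(3); p-value = 0.516602.
Step 6: alpha = 0.1. fail to reject H0.

H = 2.2788, df = 3, p = 0.516602, fail to reject H0.


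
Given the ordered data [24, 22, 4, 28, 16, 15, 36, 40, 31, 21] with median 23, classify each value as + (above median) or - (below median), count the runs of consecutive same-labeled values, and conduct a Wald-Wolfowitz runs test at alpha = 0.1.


Step 1: Compute median = 23; label A = above, B = below.
Labels in order: ABBABBAAAB  (n_A = 5, n_B = 5)
Step 2: Count runs R = 6.
Step 3: Under H0 (random ordering), E[R] = 2*n_A*n_B/(n_A+n_B) + 1 = 2*5*5/10 + 1 = 6.0000.
        Var[R] = 2*n_A*n_B*(2*n_A*n_B - n_A - n_B) / ((n_A+n_B)^2 * (n_A+n_B-1)) = 2000/900 = 2.2222.
        SD[R] = 1.4907.
Step 4: R = E[R], so z = 0 with no continuity correction.
Step 5: Two-sided p-value via normal approximation = 2*(1 - Phi(|z|)) = 1.000000.
Step 6: alpha = 0.1. fail to reject H0.

R = 6, z = 0.0000, p = 1.000000, fail to reject H0.


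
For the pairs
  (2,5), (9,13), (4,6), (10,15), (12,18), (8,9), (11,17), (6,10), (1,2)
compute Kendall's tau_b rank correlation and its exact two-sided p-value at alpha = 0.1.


Step 1: Enumerate the 36 unordered pairs (i,j) with i<j and classify each by sign(x_j-x_i) * sign(y_j-y_i).
  (1,2):dx=+7,dy=+8->C; (1,3):dx=+2,dy=+1->C; (1,4):dx=+8,dy=+10->C; (1,5):dx=+10,dy=+13->C
  (1,6):dx=+6,dy=+4->C; (1,7):dx=+9,dy=+12->C; (1,8):dx=+4,dy=+5->C; (1,9):dx=-1,dy=-3->C
  (2,3):dx=-5,dy=-7->C; (2,4):dx=+1,dy=+2->C; (2,5):dx=+3,dy=+5->C; (2,6):dx=-1,dy=-4->C
  (2,7):dx=+2,dy=+4->C; (2,8):dx=-3,dy=-3->C; (2,9):dx=-8,dy=-11->C; (3,4):dx=+6,dy=+9->C
  (3,5):dx=+8,dy=+12->C; (3,6):dx=+4,dy=+3->C; (3,7):dx=+7,dy=+11->C; (3,8):dx=+2,dy=+4->C
  (3,9):dx=-3,dy=-4->C; (4,5):dx=+2,dy=+3->C; (4,6):dx=-2,dy=-6->C; (4,7):dx=+1,dy=+2->C
  (4,8):dx=-4,dy=-5->C; (4,9):dx=-9,dy=-13->C; (5,6):dx=-4,dy=-9->C; (5,7):dx=-1,dy=-1->C
  (5,8):dx=-6,dy=-8->C; (5,9):dx=-11,dy=-16->C; (6,7):dx=+3,dy=+8->C; (6,8):dx=-2,dy=+1->D
  (6,9):dx=-7,dy=-7->C; (7,8):dx=-5,dy=-7->C; (7,9):dx=-10,dy=-15->C; (8,9):dx=-5,dy=-8->C
Step 2: C = 35, D = 1, total pairs = 36.
Step 3: tau = (C - D)/(n(n-1)/2) = (35 - 1)/36 = 0.944444.
Step 4: Exact two-sided p-value (enumerate n! = 362880 permutations of y under H0): p = 0.000050.
Step 5: alpha = 0.1. reject H0.

tau_b = 0.9444 (C=35, D=1), p = 0.000050, reject H0.


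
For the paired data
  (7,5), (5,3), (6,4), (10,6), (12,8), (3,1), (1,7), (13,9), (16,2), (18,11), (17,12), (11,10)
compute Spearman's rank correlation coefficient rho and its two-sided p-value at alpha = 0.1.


Step 1: Rank x and y separately (midranks; no ties here).
rank(x): 7->5, 5->3, 6->4, 10->6, 12->8, 3->2, 1->1, 13->9, 16->10, 18->12, 17->11, 11->7
rank(y): 5->5, 3->3, 4->4, 6->6, 8->8, 1->1, 7->7, 9->9, 2->2, 11->11, 12->12, 10->10
Step 2: d_i = R_x(i) - R_y(i); compute d_i^2.
  (5-5)^2=0, (3-3)^2=0, (4-4)^2=0, (6-6)^2=0, (8-8)^2=0, (2-1)^2=1, (1-7)^2=36, (9-9)^2=0, (10-2)^2=64, (12-11)^2=1, (11-12)^2=1, (7-10)^2=9
sum(d^2) = 112.
Step 3: rho = 1 - 6*112 / (12*(12^2 - 1)) = 1 - 672/1716 = 0.608392.
Step 4: Under H0, t = rho * sqrt((n-2)/(1-rho^2)) = 2.4242 ~ t(10).
Step 5: Two-sided p-value from the t-distribution with 10 df = 0.035806.
Step 6: alpha = 0.1. reject H0.

rho = 0.6084, p = 0.035806, reject H0 at alpha = 0.1.


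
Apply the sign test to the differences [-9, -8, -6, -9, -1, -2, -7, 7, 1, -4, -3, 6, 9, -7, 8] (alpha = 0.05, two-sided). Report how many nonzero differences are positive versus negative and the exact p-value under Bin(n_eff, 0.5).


Step 1: Discard zero differences. Original n = 15; n_eff = number of nonzero differences = 15.
Nonzero differences (with sign): -9, -8, -6, -9, -1, -2, -7, +7, +1, -4, -3, +6, +9, -7, +8
Step 2: Count signs: positive = 5, negative = 10.
Step 3: Under H0: P(positive) = 0.5, so the number of positives S ~ Bin(15, 0.5).
Step 4: Two-sided exact p-value = sum of Bin(15,0.5) probabilities at or below the observed probability = 0.301758.
Step 5: alpha = 0.05. fail to reject H0.

n_eff = 15, pos = 5, neg = 10, p = 0.301758, fail to reject H0.


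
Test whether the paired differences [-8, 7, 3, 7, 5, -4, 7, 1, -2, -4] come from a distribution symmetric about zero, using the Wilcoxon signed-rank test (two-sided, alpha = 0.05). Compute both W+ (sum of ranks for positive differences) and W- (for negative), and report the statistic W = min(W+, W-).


Step 1: Drop any zero differences (none here) and take |d_i|.
|d| = [8, 7, 3, 7, 5, 4, 7, 1, 2, 4]
Step 2: Midrank |d_i| (ties get averaged ranks).
ranks: |8|->10, |7|->8, |3|->3, |7|->8, |5|->6, |4|->4.5, |7|->8, |1|->1, |2|->2, |4|->4.5
Step 3: Attach original signs; sum ranks with positive sign and with negative sign.
W+ = 8 + 3 + 8 + 6 + 8 + 1 = 34
W- = 10 + 4.5 + 2 + 4.5 = 21
(Check: W+ + W- = 55 should equal n(n+1)/2 = 55.)
Step 4: Test statistic W = min(W+, W-) = 21.
Step 5: Ties in |d|, so use the tie-corrected normal approximation.
        E[W] = n(n+1)/4 = 10*11/4 = 27.5.
        Tie groups: |d|=4 (t=2), |d|=7 (t=3); sum(t^3 - t) = 30.
        Var[W] = n(n+1)(2n+1)/24 - sum(t^3-t)/48 = 2310/24 - 30/48 = 95.625.
        z = (W - E[W]) / sqrt(Var[W]) = (21 - 27.5) / 9.7788 = -0.6647.
        Two-sided p = 2*Phi(z) = 0.506240.
Step 6: alpha = 0.05. fail to reject H0.

W+ = 34, W- = 21, W = min = 21, p = 0.506240, fail to reject H0.


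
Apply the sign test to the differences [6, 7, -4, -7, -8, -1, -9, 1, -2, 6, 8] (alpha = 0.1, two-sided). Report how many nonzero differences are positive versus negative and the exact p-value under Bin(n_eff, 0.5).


Step 1: Discard zero differences. Original n = 11; n_eff = number of nonzero differences = 11.
Nonzero differences (with sign): +6, +7, -4, -7, -8, -1, -9, +1, -2, +6, +8
Step 2: Count signs: positive = 5, negative = 6.
Step 3: Under H0: P(positive) = 0.5, so the number of positives S ~ Bin(11, 0.5).
Step 4: Two-sided exact p-value = sum of Bin(11,0.5) probabilities at or below the observed probability = 1.000000.
Step 5: alpha = 0.1. fail to reject H0.

n_eff = 11, pos = 5, neg = 6, p = 1.000000, fail to reject H0.


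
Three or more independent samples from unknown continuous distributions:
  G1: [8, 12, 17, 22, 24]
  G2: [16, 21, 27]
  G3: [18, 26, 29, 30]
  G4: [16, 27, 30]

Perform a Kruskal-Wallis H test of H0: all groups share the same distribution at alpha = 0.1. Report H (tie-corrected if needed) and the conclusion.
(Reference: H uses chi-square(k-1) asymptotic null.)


Step 1: Combine all N = 15 observations and assign midranks.
sorted (value, group, rank): (8,G1,1), (12,G1,2), (16,G2,3.5), (16,G4,3.5), (17,G1,5), (18,G3,6), (21,G2,7), (22,G1,8), (24,G1,9), (26,G3,10), (27,G2,11.5), (27,G4,11.5), (29,G3,13), (30,G3,14.5), (30,G4,14.5)
Step 2: Sum ranks within each group.
R_1 = 25 (n_1 = 5)
R_2 = 22 (n_2 = 3)
R_3 = 43.5 (n_3 = 4)
R_4 = 29.5 (n_4 = 3)
Step 3: H = 12/(N(N+1)) * sum(R_i^2/n_i) - 3(N+1)
     = 12/(15*16) * (25^2/5 + 22^2/3 + 43.5^2/4 + 29.5^2/3) - 3*16
     = 0.050000 * 1049.48 - 48
     = 4.473958.
Step 4: Ties present; correction factor C = 1 - 18/(15^3 - 15) = 0.994643. Corrected H = 4.473958 / 0.994643 = 4.498055.
Step 5: Under H0, H ~ chi^2(3); p-value = 0.212464.
Step 6: alpha = 0.1. fail to reject H0.

H = 4.4981, df = 3, p = 0.212464, fail to reject H0.


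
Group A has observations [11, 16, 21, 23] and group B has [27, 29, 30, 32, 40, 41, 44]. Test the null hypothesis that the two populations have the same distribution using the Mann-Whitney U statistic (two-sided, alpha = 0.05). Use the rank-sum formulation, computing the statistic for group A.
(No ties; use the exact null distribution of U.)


Step 1: Combine and sort all 11 observations; assign midranks.
sorted (value, group): (11,X), (16,X), (21,X), (23,X), (27,Y), (29,Y), (30,Y), (32,Y), (40,Y), (41,Y), (44,Y)
ranks: 11->1, 16->2, 21->3, 23->4, 27->5, 29->6, 30->7, 32->8, 40->9, 41->10, 44->11
Step 2: Rank sum for X: R1 = 1 + 2 + 3 + 4 = 10.
Step 3: U_X = R1 - n1(n1+1)/2 = 10 - 4*5/2 = 10 - 10 = 0.
       U_Y = n1*n2 - U_X = 28 - 0 = 28.
Step 4: No ties, so the exact null distribution of U (based on enumerating the C(11,4) = 330 equally likely rank assignments) gives the two-sided p-value.
Step 5: p-value = 0.006061; compare to alpha = 0.05. reject H0.

U_X = 0, p = 0.006061, reject H0 at alpha = 0.05.


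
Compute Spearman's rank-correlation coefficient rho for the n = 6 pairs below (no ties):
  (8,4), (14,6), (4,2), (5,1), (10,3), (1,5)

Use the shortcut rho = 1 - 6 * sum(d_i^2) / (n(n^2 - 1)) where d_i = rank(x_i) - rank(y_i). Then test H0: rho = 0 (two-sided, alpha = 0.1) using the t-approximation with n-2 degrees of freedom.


Step 1: Rank x and y separately (midranks; no ties here).
rank(x): 8->4, 14->6, 4->2, 5->3, 10->5, 1->1
rank(y): 4->4, 6->6, 2->2, 1->1, 3->3, 5->5
Step 2: d_i = R_x(i) - R_y(i); compute d_i^2.
  (4-4)^2=0, (6-6)^2=0, (2-2)^2=0, (3-1)^2=4, (5-3)^2=4, (1-5)^2=16
sum(d^2) = 24.
Step 3: rho = 1 - 6*24 / (6*(6^2 - 1)) = 1 - 144/210 = 0.314286.
Step 4: Under H0, t = rho * sqrt((n-2)/(1-rho^2)) = 0.6621 ~ t(4).
Step 5: Two-sided p-value from the t-distribution with 4 df = 0.544093.
Step 6: alpha = 0.1. fail to reject H0.

rho = 0.3143, p = 0.544093, fail to reject H0 at alpha = 0.1.


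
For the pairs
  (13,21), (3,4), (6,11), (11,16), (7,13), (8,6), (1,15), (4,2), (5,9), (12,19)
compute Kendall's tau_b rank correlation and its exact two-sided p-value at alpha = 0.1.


Step 1: Enumerate the 45 unordered pairs (i,j) with i<j and classify each by sign(x_j-x_i) * sign(y_j-y_i).
  (1,2):dx=-10,dy=-17->C; (1,3):dx=-7,dy=-10->C; (1,4):dx=-2,dy=-5->C; (1,5):dx=-6,dy=-8->C
  (1,6):dx=-5,dy=-15->C; (1,7):dx=-12,dy=-6->C; (1,8):dx=-9,dy=-19->C; (1,9):dx=-8,dy=-12->C
  (1,10):dx=-1,dy=-2->C; (2,3):dx=+3,dy=+7->C; (2,4):dx=+8,dy=+12->C; (2,5):dx=+4,dy=+9->C
  (2,6):dx=+5,dy=+2->C; (2,7):dx=-2,dy=+11->D; (2,8):dx=+1,dy=-2->D; (2,9):dx=+2,dy=+5->C
  (2,10):dx=+9,dy=+15->C; (3,4):dx=+5,dy=+5->C; (3,5):dx=+1,dy=+2->C; (3,6):dx=+2,dy=-5->D
  (3,7):dx=-5,dy=+4->D; (3,8):dx=-2,dy=-9->C; (3,9):dx=-1,dy=-2->C; (3,10):dx=+6,dy=+8->C
  (4,5):dx=-4,dy=-3->C; (4,6):dx=-3,dy=-10->C; (4,7):dx=-10,dy=-1->C; (4,8):dx=-7,dy=-14->C
  (4,9):dx=-6,dy=-7->C; (4,10):dx=+1,dy=+3->C; (5,6):dx=+1,dy=-7->D; (5,7):dx=-6,dy=+2->D
  (5,8):dx=-3,dy=-11->C; (5,9):dx=-2,dy=-4->C; (5,10):dx=+5,dy=+6->C; (6,7):dx=-7,dy=+9->D
  (6,8):dx=-4,dy=-4->C; (6,9):dx=-3,dy=+3->D; (6,10):dx=+4,dy=+13->C; (7,8):dx=+3,dy=-13->D
  (7,9):dx=+4,dy=-6->D; (7,10):dx=+11,dy=+4->C; (8,9):dx=+1,dy=+7->C; (8,10):dx=+8,dy=+17->C
  (9,10):dx=+7,dy=+10->C
Step 2: C = 35, D = 10, total pairs = 45.
Step 3: tau = (C - D)/(n(n-1)/2) = (35 - 10)/45 = 0.555556.
Step 4: Exact two-sided p-value (enumerate n! = 3628800 permutations of y under H0): p = 0.028609.
Step 5: alpha = 0.1. reject H0.

tau_b = 0.5556 (C=35, D=10), p = 0.028609, reject H0.
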